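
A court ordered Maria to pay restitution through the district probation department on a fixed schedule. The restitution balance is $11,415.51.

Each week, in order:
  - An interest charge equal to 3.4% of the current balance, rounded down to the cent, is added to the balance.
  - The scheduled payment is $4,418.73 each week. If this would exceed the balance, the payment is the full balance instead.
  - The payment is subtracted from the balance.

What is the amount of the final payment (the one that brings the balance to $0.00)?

$3,326.63

Week 1: opening $11,415.51; interest $388.12 → $11,803.63; payment $4,418.73; balance $7,384.90
Week 2: opening $7,384.90; interest $251.08 → $7,635.98; payment $4,418.73; balance $3,217.25
Week 3: opening $3,217.25; interest $109.38 → $3,326.63; payment $3,326.63; balance $0.00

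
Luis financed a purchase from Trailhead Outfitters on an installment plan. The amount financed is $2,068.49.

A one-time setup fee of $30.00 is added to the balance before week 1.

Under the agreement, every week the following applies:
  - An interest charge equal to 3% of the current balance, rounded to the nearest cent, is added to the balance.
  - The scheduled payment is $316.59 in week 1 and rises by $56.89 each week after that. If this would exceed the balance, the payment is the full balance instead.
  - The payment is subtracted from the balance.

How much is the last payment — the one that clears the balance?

Week 1: opening $2,098.49; interest $62.95 → $2,161.44; payment $316.59; balance $1,844.85
Week 2: opening $1,844.85; interest $55.35 → $1,900.20; payment $373.48; balance $1,526.72
Week 3: opening $1,526.72; interest $45.80 → $1,572.52; payment $430.37; balance $1,142.15
Week 4: opening $1,142.15; interest $34.26 → $1,176.41; payment $487.26; balance $689.15
Week 5: opening $689.15; interest $20.67 → $709.82; payment $544.15; balance $165.67
Week 6: opening $165.67; interest $4.97 → $170.64; payment $170.64; balance $0.00

$170.64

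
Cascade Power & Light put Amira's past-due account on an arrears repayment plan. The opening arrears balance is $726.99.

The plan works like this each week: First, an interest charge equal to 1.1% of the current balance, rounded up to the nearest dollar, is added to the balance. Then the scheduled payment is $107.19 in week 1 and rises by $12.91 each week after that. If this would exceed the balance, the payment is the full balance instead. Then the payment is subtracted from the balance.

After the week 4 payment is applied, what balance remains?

Week 1: $726.99 +$8.00 interest = $734.99; pay $107.19 → $627.80
Week 2: $627.80 +$7.00 interest = $634.80; pay $120.10 → $514.70
Week 3: $514.70 +$6.00 interest = $520.70; pay $133.01 → $387.69
Week 4: $387.69 +$5.00 interest = $392.69; pay $145.92 → $246.77

$246.77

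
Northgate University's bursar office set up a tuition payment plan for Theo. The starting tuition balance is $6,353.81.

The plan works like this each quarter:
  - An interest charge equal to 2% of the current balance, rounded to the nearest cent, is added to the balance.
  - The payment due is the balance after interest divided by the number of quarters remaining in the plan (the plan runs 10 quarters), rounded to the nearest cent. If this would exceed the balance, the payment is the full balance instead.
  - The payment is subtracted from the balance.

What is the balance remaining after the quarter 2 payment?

$5,288.41

Quarter 1: $6,353.81 +$127.08 interest = $6,480.89; pay $648.09 → $5,832.80
Quarter 2: $5,832.80 +$116.66 interest = $5,949.46; pay $661.05 → $5,288.41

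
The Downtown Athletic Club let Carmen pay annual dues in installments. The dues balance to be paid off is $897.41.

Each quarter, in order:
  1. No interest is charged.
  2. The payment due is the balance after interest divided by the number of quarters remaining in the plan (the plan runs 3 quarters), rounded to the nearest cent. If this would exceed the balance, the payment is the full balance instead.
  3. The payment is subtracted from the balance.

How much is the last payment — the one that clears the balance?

Quarter 1: $897.41 − $299.14 → $598.27
Quarter 2: $598.27 − $299.14 → $299.13
Quarter 3: $299.13 − $299.13 → $0.00

$299.13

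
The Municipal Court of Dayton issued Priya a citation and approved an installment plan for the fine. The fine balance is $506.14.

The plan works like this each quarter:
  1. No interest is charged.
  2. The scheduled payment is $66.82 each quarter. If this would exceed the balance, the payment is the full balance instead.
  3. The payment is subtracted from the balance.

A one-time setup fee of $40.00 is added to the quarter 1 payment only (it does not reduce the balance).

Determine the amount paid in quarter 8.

# | Opening | Payment | Fee | End bal
1 | $506.14 | $66.82 | $40.00 | $439.32
2 | $439.32 | $66.82 | — | $372.50
3 | $372.50 | $66.82 | — | $305.68
4 | $305.68 | $66.82 | — | $238.86
5 | $238.86 | $66.82 | — | $172.04
6 | $172.04 | $66.82 | — | $105.22
7 | $105.22 | $66.82 | — | $38.40
8 | $38.40 | $38.40 | — | $0.00

$38.40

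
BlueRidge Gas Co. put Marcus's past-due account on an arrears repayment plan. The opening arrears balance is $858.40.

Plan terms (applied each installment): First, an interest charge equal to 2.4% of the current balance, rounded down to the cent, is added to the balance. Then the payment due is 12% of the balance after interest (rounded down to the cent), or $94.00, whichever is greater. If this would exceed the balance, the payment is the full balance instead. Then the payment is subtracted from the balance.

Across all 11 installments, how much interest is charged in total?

$119.03

Installment 1: opening $858.40; interest $20.60 → $879.00; payment $105.48; balance $773.52
Installment 2: opening $773.52; interest $18.56 → $792.08; payment $95.04; balance $697.04
Installment 3: opening $697.04; interest $16.72 → $713.76; payment $94.00; balance $619.76
Installment 4: opening $619.76; interest $14.87 → $634.63; payment $94.00; balance $540.63
Installment 5: opening $540.63; interest $12.97 → $553.60; payment $94.00; balance $459.60
Installment 6: opening $459.60; interest $11.03 → $470.63; payment $94.00; balance $376.63
Installment 7: opening $376.63; interest $9.03 → $385.66; payment $94.00; balance $291.66
Installment 8: opening $291.66; interest $6.99 → $298.65; payment $94.00; balance $204.65
Installment 9: opening $204.65; interest $4.91 → $209.56; payment $94.00; balance $115.56
Installment 10: opening $115.56; interest $2.77 → $118.33; payment $94.00; balance $24.33
Installment 11: opening $24.33; interest $0.58 → $24.91; payment $24.91; balance $0.00
Total interest: $20.60 + $18.56 + $16.72 + $14.87 + $12.97 + $11.03 + $9.03 + $6.99 + $4.91 + $2.77 + $0.58 = $119.03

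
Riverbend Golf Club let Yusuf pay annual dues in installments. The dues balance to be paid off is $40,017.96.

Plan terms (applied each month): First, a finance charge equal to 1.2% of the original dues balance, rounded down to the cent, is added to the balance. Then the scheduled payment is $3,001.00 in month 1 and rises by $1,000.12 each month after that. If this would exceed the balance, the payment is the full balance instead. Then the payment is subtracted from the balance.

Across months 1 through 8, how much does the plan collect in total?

$43,859.64

Month 1: opening $40,017.96; interest $480.21 → $40,498.17; payment $3,001.00; balance $37,497.17
Month 2: opening $37,497.17; interest $480.21 → $37,977.38; payment $4,001.12; balance $33,976.26
Month 3: opening $33,976.26; interest $480.21 → $34,456.47; payment $5,001.24; balance $29,455.23
Month 4: opening $29,455.23; interest $480.21 → $29,935.44; payment $6,001.36; balance $23,934.08
Month 5: opening $23,934.08; interest $480.21 → $24,414.29; payment $7,001.48; balance $17,412.81
Month 6: opening $17,412.81; interest $480.21 → $17,893.02; payment $8,001.60; balance $9,891.42
Month 7: opening $9,891.42; interest $480.21 → $10,371.63; payment $9,001.72; balance $1,369.91
Month 8: opening $1,369.91; interest $480.21 → $1,850.12; payment $1,850.12; balance $0.00
Total paid: $43,859.64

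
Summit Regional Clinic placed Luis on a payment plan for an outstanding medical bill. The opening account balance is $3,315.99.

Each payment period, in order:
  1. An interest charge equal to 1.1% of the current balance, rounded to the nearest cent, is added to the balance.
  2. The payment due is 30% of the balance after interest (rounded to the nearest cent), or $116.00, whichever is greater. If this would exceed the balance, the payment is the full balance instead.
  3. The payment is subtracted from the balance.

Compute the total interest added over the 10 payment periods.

Payment period 1: opening $3,315.99; interest $36.48 → $3,352.47; payment $1,005.74; balance $2,346.73
Payment period 2: opening $2,346.73; interest $25.81 → $2,372.54; payment $711.76; balance $1,660.78
Payment period 3: opening $1,660.78; interest $18.27 → $1,679.05; payment $503.72; balance $1,175.33
Payment period 4: opening $1,175.33; interest $12.93 → $1,188.26; payment $356.48; balance $831.78
Payment period 5: opening $831.78; interest $9.15 → $840.93; payment $252.28; balance $588.65
Payment period 6: opening $588.65; interest $6.48 → $595.13; payment $178.54; balance $416.59
Payment period 7: opening $416.59; interest $4.58 → $421.17; payment $126.35; balance $294.82
Payment period 8: opening $294.82; interest $3.24 → $298.06; payment $116.00; balance $182.06
Payment period 9: opening $182.06; interest $2.00 → $184.06; payment $116.00; balance $68.06
Payment period 10: opening $68.06; interest $0.75 → $68.81; payment $68.81; balance $0.00
Total interest: $36.48 + $25.81 + $18.27 + $12.93 + $9.15 + $6.48 + $4.58 + $3.24 + $2.00 + $0.75 = $119.69

$119.69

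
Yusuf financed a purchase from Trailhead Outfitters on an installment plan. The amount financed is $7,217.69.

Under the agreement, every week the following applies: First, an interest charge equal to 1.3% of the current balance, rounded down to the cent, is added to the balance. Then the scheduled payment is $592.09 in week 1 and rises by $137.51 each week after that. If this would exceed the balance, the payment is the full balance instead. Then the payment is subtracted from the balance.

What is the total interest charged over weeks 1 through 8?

$462.68

Week 1: opening $7,217.69; interest $93.82 → $7,311.51; payment $592.09; balance $6,719.42
Week 2: opening $6,719.42; interest $87.35 → $6,806.77; payment $729.60; balance $6,077.17
Week 3: opening $6,077.17; interest $79.00 → $6,156.17; payment $867.11; balance $5,289.06
Week 4: opening $5,289.06; interest $68.75 → $5,357.81; payment $1,004.62; balance $4,353.19
Week 5: opening $4,353.19; interest $56.59 → $4,409.78; payment $1,142.13; balance $3,267.65
Week 6: opening $3,267.65; interest $42.47 → $3,310.12; payment $1,279.64; balance $2,030.48
Week 7: opening $2,030.48; interest $26.39 → $2,056.87; payment $1,417.15; balance $639.72
Week 8: opening $639.72; interest $8.31 → $648.03; payment $648.03; balance $0.00
Total interest: $93.82 + $87.35 + $79.00 + $68.75 + $56.59 + $42.47 + $26.39 + $8.31 = $462.68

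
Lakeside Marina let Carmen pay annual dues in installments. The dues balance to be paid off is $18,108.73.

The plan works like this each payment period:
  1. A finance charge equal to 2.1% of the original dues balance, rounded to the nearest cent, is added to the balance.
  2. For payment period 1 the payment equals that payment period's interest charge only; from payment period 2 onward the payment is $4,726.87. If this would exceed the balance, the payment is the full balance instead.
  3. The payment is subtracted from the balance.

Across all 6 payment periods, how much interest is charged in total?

Payment period 1: opening $18,108.73; interest $380.28 → $18,489.01; payment $380.28; balance $18,108.73
Payment period 2: opening $18,108.73; interest $380.28 → $18,489.01; payment $4,726.87; balance $13,762.14
Payment period 3: opening $13,762.14; interest $380.28 → $14,142.42; payment $4,726.87; balance $9,415.55
Payment period 4: opening $9,415.55; interest $380.28 → $9,795.83; payment $4,726.87; balance $5,068.96
Payment period 5: opening $5,068.96; interest $380.28 → $5,449.24; payment $4,726.87; balance $722.37
Payment period 6: opening $722.37; interest $380.28 → $1,102.65; payment $1,102.65; balance $0.00
Total interest: $380.28 + $380.28 + $380.28 + $380.28 + $380.28 + $380.28 = $2,281.68

$2,281.68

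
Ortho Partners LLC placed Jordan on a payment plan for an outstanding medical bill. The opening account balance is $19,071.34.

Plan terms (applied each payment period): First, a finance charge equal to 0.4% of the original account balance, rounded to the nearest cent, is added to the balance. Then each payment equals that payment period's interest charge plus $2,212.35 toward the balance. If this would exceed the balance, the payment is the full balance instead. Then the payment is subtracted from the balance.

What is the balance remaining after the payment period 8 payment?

$1,372.54

# | Opening | Interest | Payment | End bal
1 | $19,071.34 | $76.29 | $2,288.64 | $16,858.99
2 | $16,858.99 | $76.29 | $2,288.64 | $14,646.64
3 | $14,646.64 | $76.29 | $2,288.64 | $12,434.29
4 | $12,434.29 | $76.29 | $2,288.64 | $10,221.94
5 | $10,221.94 | $76.29 | $2,288.64 | $8,009.59
6 | $8,009.59 | $76.29 | $2,288.64 | $5,797.24
7 | $5,797.24 | $76.29 | $2,288.64 | $3,584.89
8 | $3,584.89 | $76.29 | $2,288.64 | $1,372.54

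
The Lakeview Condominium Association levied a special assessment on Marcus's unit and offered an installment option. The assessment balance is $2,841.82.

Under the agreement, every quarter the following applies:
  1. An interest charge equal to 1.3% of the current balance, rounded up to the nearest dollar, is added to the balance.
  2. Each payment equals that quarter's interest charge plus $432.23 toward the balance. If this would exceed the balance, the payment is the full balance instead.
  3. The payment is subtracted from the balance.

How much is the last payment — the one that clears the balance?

Quarter 1: $2,841.82 +$37.00 interest = $2,878.82; pay $469.23 → $2,409.59
Quarter 2: $2,409.59 +$32.00 interest = $2,441.59; pay $464.23 → $1,977.36
Quarter 3: $1,977.36 +$26.00 interest = $2,003.36; pay $458.23 → $1,545.13
Quarter 4: $1,545.13 +$21.00 interest = $1,566.13; pay $453.23 → $1,112.90
Quarter 5: $1,112.90 +$15.00 interest = $1,127.90; pay $447.23 → $680.67
Quarter 6: $680.67 +$9.00 interest = $689.67; pay $441.23 → $248.44
Quarter 7: $248.44 +$4.00 interest = $252.44; pay $252.44 → $0.00

$252.44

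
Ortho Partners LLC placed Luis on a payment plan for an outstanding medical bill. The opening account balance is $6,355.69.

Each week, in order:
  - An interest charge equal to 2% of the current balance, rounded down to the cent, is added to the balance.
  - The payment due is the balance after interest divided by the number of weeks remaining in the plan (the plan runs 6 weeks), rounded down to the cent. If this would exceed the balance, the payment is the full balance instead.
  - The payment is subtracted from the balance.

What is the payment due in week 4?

$1,146.60

Week 1: opening $6,355.69; interest $127.11 → $6,482.80; payment $1,080.46; balance $5,402.34
Week 2: opening $5,402.34; interest $108.04 → $5,510.38; payment $1,102.07; balance $4,408.31
Week 3: opening $4,408.31; interest $88.16 → $4,496.47; payment $1,124.11; balance $3,372.36
Week 4: opening $3,372.36; interest $67.44 → $3,439.80; payment $1,146.60; balance $2,293.20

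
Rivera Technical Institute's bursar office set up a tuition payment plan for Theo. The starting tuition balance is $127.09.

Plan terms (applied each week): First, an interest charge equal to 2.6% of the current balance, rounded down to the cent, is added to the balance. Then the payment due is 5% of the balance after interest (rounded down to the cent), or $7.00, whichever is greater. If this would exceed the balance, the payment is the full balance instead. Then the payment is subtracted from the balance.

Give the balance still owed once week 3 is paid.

Week 1: $127.09 +$3.30 interest = $130.39; pay $7.00 → $123.39
Week 2: $123.39 +$3.20 interest = $126.59; pay $7.00 → $119.59
Week 3: $119.59 +$3.10 interest = $122.69; pay $7.00 → $115.69

$115.69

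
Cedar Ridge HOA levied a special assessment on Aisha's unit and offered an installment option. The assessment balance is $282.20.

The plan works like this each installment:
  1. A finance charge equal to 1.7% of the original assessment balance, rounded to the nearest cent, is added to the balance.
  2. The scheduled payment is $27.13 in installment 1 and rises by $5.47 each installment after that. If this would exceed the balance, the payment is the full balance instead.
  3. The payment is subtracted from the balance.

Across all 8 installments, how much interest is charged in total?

$38.40

Installment 1: $282.20 +$4.80 interest = $287.00; pay $27.13 → $259.87
Installment 2: $259.87 +$4.80 interest = $264.67; pay $32.60 → $232.07
Installment 3: $232.07 +$4.80 interest = $236.87; pay $38.07 → $198.80
Installment 4: $198.80 +$4.80 interest = $203.60; pay $43.54 → $160.06
Installment 5: $160.06 +$4.80 interest = $164.86; pay $49.01 → $115.85
Installment 6: $115.85 +$4.80 interest = $120.65; pay $54.48 → $66.17
Installment 7: $66.17 +$4.80 interest = $70.97; pay $59.95 → $11.02
Installment 8: $11.02 +$4.80 interest = $15.82; pay $15.82 → $0.00
Total interest: $4.80 + $4.80 + $4.80 + $4.80 + $4.80 + $4.80 + $4.80 + $4.80 = $38.40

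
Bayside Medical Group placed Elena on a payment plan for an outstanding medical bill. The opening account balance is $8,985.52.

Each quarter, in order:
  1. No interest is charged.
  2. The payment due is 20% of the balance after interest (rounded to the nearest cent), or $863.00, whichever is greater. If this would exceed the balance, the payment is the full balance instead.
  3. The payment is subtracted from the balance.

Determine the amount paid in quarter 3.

# | Opening | Payment | End bal
1 | $8,985.52 | $1,797.10 | $7,188.42
2 | $7,188.42 | $1,437.68 | $5,750.74
3 | $5,750.74 | $1,150.15 | $4,600.59

$1,150.15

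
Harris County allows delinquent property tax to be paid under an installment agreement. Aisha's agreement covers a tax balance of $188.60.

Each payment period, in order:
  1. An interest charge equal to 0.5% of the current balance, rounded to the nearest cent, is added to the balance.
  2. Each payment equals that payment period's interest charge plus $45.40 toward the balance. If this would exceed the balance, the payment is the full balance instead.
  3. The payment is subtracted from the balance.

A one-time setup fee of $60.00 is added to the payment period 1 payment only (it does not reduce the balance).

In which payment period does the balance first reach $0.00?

# | Opening | Interest | Payment | Fee | End bal
1 | $188.60 | $0.94 | $46.34 | $60.00 | $143.20
2 | $143.20 | $0.72 | $46.12 | — | $97.80
3 | $97.80 | $0.49 | $45.89 | — | $52.40
4 | $52.40 | $0.26 | $45.66 | — | $7.00
5 | $7.00 | $0.04 | $7.04 | — | $0.00
Balance reaches $0.00 in payment period 5.

5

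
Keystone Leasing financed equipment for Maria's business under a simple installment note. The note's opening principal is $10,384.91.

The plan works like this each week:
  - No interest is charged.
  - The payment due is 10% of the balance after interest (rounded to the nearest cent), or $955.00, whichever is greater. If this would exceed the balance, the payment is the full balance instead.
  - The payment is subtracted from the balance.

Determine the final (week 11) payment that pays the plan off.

Week 1: opening $10,384.91; payment $1,038.49; balance $9,346.42
Week 2: opening $9,346.42; payment $955.00; balance $8,391.42
Week 3: opening $8,391.42; payment $955.00; balance $7,436.42
Week 4: opening $7,436.42; payment $955.00; balance $6,481.42
Week 5: opening $6,481.42; payment $955.00; balance $5,526.42
Week 6: opening $5,526.42; payment $955.00; balance $4,571.42
Week 7: opening $4,571.42; payment $955.00; balance $3,616.42
Week 8: opening $3,616.42; payment $955.00; balance $2,661.42
Week 9: opening $2,661.42; payment $955.00; balance $1,706.42
Week 10: opening $1,706.42; payment $955.00; balance $751.42
Week 11: opening $751.42; payment $751.42; balance $0.00

$751.42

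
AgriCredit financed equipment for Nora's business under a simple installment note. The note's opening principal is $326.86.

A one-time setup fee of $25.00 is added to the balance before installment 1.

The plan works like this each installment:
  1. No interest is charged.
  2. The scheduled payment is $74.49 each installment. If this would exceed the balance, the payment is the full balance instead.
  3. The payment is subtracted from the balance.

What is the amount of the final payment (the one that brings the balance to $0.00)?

Installment 1: $351.86 − $74.49 → $277.37
Installment 2: $277.37 − $74.49 → $202.88
Installment 3: $202.88 − $74.49 → $128.39
Installment 4: $128.39 − $74.49 → $53.90
Installment 5: $53.90 − $53.90 → $0.00

$53.90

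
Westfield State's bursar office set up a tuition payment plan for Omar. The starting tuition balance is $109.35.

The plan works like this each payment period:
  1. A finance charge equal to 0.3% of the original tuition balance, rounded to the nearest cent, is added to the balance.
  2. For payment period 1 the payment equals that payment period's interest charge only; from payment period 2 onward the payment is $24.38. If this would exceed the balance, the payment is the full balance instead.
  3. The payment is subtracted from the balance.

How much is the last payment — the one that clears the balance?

$13.48

Payment period 1: $109.35 +$0.33 interest = $109.68; pay $0.33 → $109.35
Payment period 2: $109.35 +$0.33 interest = $109.68; pay $24.38 → $85.30
Payment period 3: $85.30 +$0.33 interest = $85.63; pay $24.38 → $61.25
Payment period 4: $61.25 +$0.33 interest = $61.58; pay $24.38 → $37.20
Payment period 5: $37.20 +$0.33 interest = $37.53; pay $24.38 → $13.15
Payment period 6: $13.15 +$0.33 interest = $13.48; pay $13.48 → $0.00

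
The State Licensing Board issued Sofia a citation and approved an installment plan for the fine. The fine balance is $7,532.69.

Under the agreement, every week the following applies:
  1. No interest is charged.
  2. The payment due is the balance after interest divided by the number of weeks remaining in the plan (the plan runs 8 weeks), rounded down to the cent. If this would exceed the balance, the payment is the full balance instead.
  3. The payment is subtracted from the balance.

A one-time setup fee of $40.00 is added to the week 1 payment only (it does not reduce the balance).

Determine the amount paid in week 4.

# | Opening | Payment | Fee | End bal
1 | $7,532.69 | $941.58 | $40.00 | $6,591.11
2 | $6,591.11 | $941.58 | — | $5,649.53
3 | $5,649.53 | $941.58 | — | $4,707.95
4 | $4,707.95 | $941.59 | — | $3,766.36

$941.59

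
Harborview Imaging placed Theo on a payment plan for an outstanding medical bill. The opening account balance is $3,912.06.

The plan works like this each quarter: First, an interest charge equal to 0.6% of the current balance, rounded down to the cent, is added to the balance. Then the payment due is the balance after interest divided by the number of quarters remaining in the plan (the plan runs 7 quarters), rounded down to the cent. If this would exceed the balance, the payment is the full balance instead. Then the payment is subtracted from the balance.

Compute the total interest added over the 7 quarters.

Quarter 1: $3,912.06 +$23.47 interest = $3,935.53; pay $562.21 → $3,373.32
Quarter 2: $3,373.32 +$20.23 interest = $3,393.55; pay $565.59 → $2,827.96
Quarter 3: $2,827.96 +$16.96 interest = $2,844.92; pay $568.98 → $2,275.94
Quarter 4: $2,275.94 +$13.65 interest = $2,289.59; pay $572.39 → $1,717.20
Quarter 5: $1,717.20 +$10.30 interest = $1,727.50; pay $575.83 → $1,151.67
Quarter 6: $1,151.67 +$6.91 interest = $1,158.58; pay $579.29 → $579.29
Quarter 7: $579.29 +$3.47 interest = $582.76; pay $582.76 → $0.00
Total interest: $23.47 + $20.23 + $16.96 + $13.65 + $10.30 + $6.91 + $3.47 = $94.99

$94.99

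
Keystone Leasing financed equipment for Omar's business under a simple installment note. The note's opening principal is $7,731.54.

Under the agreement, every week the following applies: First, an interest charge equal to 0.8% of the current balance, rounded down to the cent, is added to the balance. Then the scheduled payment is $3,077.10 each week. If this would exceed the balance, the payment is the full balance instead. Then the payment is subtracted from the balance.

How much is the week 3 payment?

# | Opening | Interest | Payment | End bal
1 | $7,731.54 | $61.85 | $3,077.10 | $4,716.29
2 | $4,716.29 | $37.73 | $3,077.10 | $1,676.92
3 | $1,676.92 | $13.41 | $1,690.33 | $0.00

$1,690.33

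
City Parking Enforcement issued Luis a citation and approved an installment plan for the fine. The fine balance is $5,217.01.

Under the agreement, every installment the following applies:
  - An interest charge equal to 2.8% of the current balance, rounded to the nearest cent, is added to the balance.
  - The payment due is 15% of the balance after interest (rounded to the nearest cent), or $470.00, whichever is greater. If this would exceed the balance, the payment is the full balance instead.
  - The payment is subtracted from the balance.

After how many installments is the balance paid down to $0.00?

Installment 1: $5,217.01 +$146.08 interest = $5,363.09; pay $804.46 → $4,558.63
Installment 2: $4,558.63 +$127.64 interest = $4,686.27; pay $702.94 → $3,983.33
Installment 3: $3,983.33 +$111.53 interest = $4,094.86; pay $614.23 → $3,480.63
Installment 4: $3,480.63 +$97.46 interest = $3,578.09; pay $536.71 → $3,041.38
Installment 5: $3,041.38 +$85.16 interest = $3,126.54; pay $470.00 → $2,656.54
Installment 6: $2,656.54 +$74.38 interest = $2,730.92; pay $470.00 → $2,260.92
Installment 7: $2,260.92 +$63.31 interest = $2,324.23; pay $470.00 → $1,854.23
Installment 8: $1,854.23 +$51.92 interest = $1,906.15; pay $470.00 → $1,436.15
Installment 9: $1,436.15 +$40.21 interest = $1,476.36; pay $470.00 → $1,006.36
Installment 10: $1,006.36 +$28.18 interest = $1,034.54; pay $470.00 → $564.54
Installment 11: $564.54 +$15.81 interest = $580.35; pay $470.00 → $110.35
Installment 12: $110.35 +$3.09 interest = $113.44; pay $113.44 → $0.00
Balance reaches $0.00 in installment 12.

12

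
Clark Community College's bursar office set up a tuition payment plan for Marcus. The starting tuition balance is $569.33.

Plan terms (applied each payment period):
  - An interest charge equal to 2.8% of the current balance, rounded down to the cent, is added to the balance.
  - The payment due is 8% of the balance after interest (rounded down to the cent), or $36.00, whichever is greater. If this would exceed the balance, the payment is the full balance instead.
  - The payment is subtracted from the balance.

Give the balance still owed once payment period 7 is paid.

$382.24

Payment period 1: opening $569.33; interest $15.94 → $585.27; payment $46.82; balance $538.45
Payment period 2: opening $538.45; interest $15.07 → $553.52; payment $44.28; balance $509.24
Payment period 3: opening $509.24; interest $14.25 → $523.49; payment $41.87; balance $481.62
Payment period 4: opening $481.62; interest $13.48 → $495.10; payment $39.60; balance $455.50
Payment period 5: opening $455.50; interest $12.75 → $468.25; payment $37.46; balance $430.79
Payment period 6: opening $430.79; interest $12.06 → $442.85; payment $36.00; balance $406.85
Payment period 7: opening $406.85; interest $11.39 → $418.24; payment $36.00; balance $382.24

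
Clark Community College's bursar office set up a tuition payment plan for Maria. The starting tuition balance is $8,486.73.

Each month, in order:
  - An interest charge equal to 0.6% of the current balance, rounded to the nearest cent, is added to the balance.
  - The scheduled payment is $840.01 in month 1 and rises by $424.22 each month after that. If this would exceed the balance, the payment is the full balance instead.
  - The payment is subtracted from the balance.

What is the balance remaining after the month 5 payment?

Month 1: opening $8,486.73; interest $50.92 → $8,537.65; payment $840.01; balance $7,697.64
Month 2: opening $7,697.64; interest $46.19 → $7,743.83; payment $1,264.23; balance $6,479.60
Month 3: opening $6,479.60; interest $38.88 → $6,518.48; payment $1,688.45; balance $4,830.03
Month 4: opening $4,830.03; interest $28.98 → $4,859.01; payment $2,112.67; balance $2,746.34
Month 5: opening $2,746.34; interest $16.48 → $2,762.82; payment $2,536.89; balance $225.93

$225.93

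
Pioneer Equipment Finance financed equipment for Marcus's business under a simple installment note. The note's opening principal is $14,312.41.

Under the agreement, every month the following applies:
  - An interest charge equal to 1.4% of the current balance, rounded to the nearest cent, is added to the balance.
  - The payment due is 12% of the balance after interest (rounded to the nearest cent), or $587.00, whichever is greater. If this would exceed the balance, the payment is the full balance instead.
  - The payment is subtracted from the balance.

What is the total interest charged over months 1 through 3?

# | Opening | Interest | Payment | End bal
1 | $14,312.41 | $200.37 | $1,741.53 | $12,771.25
2 | $12,771.25 | $178.80 | $1,554.01 | $11,396.04
3 | $11,396.04 | $159.54 | $1,386.67 | $10,168.91
Total interest: $200.37 + $178.80 + $159.54 = $538.71

$538.71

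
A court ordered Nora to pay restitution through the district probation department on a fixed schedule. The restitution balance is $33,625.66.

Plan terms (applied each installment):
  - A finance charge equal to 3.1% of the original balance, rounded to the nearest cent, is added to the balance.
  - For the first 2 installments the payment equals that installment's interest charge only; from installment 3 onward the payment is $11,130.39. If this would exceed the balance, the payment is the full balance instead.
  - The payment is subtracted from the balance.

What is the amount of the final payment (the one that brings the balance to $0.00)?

$4,404.09

# | Opening | Interest | Payment | End bal
1 | $33,625.66 | $1,042.40 | $1,042.40 | $33,625.66
2 | $33,625.66 | $1,042.40 | $1,042.40 | $33,625.66
3 | $33,625.66 | $1,042.40 | $11,130.39 | $23,537.67
4 | $23,537.67 | $1,042.40 | $11,130.39 | $13,449.68
5 | $13,449.68 | $1,042.40 | $11,130.39 | $3,361.69
6 | $3,361.69 | $1,042.40 | $4,404.09 | $0.00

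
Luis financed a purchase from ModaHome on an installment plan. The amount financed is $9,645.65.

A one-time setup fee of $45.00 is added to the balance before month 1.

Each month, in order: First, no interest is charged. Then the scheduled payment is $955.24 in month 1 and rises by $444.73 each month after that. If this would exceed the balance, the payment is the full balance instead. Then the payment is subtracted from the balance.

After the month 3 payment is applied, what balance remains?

$5,490.74

Month 1: opening $9,690.65; payment $955.24; balance $8,735.41
Month 2: opening $8,735.41; payment $1,399.97; balance $7,335.44
Month 3: opening $7,335.44; payment $1,844.70; balance $5,490.74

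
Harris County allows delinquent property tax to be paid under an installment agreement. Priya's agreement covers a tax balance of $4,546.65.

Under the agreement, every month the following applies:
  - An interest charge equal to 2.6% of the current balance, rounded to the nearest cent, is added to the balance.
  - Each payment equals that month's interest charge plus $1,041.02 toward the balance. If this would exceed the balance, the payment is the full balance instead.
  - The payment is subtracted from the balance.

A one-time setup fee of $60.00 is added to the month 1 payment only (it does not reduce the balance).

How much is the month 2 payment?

Month 1: $4,546.65 +$118.21 interest = $4,664.86; pay $1,159.23 (+ $60.00 fee) → $3,505.63
Month 2: $3,505.63 +$91.15 interest = $3,596.78; pay $1,132.17 → $2,464.61

$1,132.17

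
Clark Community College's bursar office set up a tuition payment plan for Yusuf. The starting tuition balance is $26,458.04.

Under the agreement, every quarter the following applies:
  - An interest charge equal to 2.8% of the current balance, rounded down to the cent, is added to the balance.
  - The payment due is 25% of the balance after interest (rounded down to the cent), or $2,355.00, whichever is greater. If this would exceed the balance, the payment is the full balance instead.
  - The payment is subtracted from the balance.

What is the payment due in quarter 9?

Quarter 1: opening $26,458.04; interest $740.82 → $27,198.86; payment $6,799.71; balance $20,399.15
Quarter 2: opening $20,399.15; interest $571.17 → $20,970.32; payment $5,242.58; balance $15,727.74
Quarter 3: opening $15,727.74; interest $440.37 → $16,168.11; payment $4,042.02; balance $12,126.09
Quarter 4: opening $12,126.09; interest $339.53 → $12,465.62; payment $3,116.40; balance $9,349.22
Quarter 5: opening $9,349.22; interest $261.77 → $9,610.99; payment $2,402.74; balance $7,208.25
Quarter 6: opening $7,208.25; interest $201.83 → $7,410.08; payment $2,355.00; balance $5,055.08
Quarter 7: opening $5,055.08; interest $141.54 → $5,196.62; payment $2,355.00; balance $2,841.62
Quarter 8: opening $2,841.62; interest $79.56 → $2,921.18; payment $2,355.00; balance $566.18
Quarter 9: opening $566.18; interest $15.85 → $582.03; payment $582.03; balance $0.00

$582.03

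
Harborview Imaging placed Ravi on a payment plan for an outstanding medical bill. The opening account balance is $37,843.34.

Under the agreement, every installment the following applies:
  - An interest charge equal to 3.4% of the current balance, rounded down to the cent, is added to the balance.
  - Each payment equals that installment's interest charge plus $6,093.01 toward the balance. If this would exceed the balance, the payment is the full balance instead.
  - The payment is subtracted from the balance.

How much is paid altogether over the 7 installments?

Installment 1: opening $37,843.34; interest $1,286.67 → $39,130.01; payment $7,379.68; balance $31,750.33
Installment 2: opening $31,750.33; interest $1,079.51 → $32,829.84; payment $7,172.52; balance $25,657.32
Installment 3: opening $25,657.32; interest $872.34 → $26,529.66; payment $6,965.35; balance $19,564.31
Installment 4: opening $19,564.31; interest $665.18 → $20,229.49; payment $6,758.19; balance $13,471.30
Installment 5: opening $13,471.30; interest $458.02 → $13,929.32; payment $6,551.03; balance $7,378.29
Installment 6: opening $7,378.29; interest $250.86 → $7,629.15; payment $6,343.87; balance $1,285.28
Installment 7: opening $1,285.28; interest $43.69 → $1,328.97; payment $1,328.97; balance $0.00
Total paid: $42,499.61

$42,499.61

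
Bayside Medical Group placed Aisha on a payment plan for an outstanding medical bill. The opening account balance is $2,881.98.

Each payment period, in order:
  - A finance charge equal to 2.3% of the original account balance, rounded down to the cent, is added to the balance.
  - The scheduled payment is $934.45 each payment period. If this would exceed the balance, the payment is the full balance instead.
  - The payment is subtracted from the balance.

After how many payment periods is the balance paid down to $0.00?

4

# | Opening | Interest | Payment | End bal
1 | $2,881.98 | $66.28 | $934.45 | $2,013.81
2 | $2,013.81 | $66.28 | $934.45 | $1,145.64
3 | $1,145.64 | $66.28 | $934.45 | $277.47
4 | $277.47 | $66.28 | $343.75 | $0.00
Balance reaches $0.00 in payment period 4.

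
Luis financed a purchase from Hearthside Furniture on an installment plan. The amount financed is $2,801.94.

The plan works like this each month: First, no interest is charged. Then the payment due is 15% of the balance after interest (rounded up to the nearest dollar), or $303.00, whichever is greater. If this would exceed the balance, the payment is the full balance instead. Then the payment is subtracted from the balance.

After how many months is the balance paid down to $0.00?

Month 1: opening $2,801.94; payment $421.00; balance $2,380.94
Month 2: opening $2,380.94; payment $358.00; balance $2,022.94
Month 3: opening $2,022.94; payment $304.00; balance $1,718.94
Month 4: opening $1,718.94; payment $303.00; balance $1,415.94
Month 5: opening $1,415.94; payment $303.00; balance $1,112.94
Month 6: opening $1,112.94; payment $303.00; balance $809.94
Month 7: opening $809.94; payment $303.00; balance $506.94
Month 8: opening $506.94; payment $303.00; balance $203.94
Month 9: opening $203.94; payment $203.94; balance $0.00
Balance reaches $0.00 in month 9.

9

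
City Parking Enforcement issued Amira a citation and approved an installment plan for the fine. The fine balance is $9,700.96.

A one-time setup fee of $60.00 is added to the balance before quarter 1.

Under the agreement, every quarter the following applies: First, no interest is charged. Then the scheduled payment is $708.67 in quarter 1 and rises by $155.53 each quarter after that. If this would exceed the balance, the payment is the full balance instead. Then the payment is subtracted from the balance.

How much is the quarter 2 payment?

# | Opening | Payment | End bal
1 | $9,760.96 | $708.67 | $9,052.29
2 | $9,052.29 | $864.20 | $8,188.09

$864.20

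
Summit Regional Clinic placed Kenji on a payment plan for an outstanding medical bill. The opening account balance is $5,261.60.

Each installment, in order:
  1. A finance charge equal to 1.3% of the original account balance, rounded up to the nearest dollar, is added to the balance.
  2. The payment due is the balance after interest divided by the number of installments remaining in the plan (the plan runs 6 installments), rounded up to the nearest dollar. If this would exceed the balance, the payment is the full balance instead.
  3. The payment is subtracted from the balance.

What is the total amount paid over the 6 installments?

$5,675.60

Installment 1: opening $5,261.60; interest $69.00 → $5,330.60; payment $889.00; balance $4,441.60
Installment 2: opening $4,441.60; interest $69.00 → $4,510.60; payment $903.00; balance $3,607.60
Installment 3: opening $3,607.60; interest $69.00 → $3,676.60; payment $920.00; balance $2,756.60
Installment 4: opening $2,756.60; interest $69.00 → $2,825.60; payment $942.00; balance $1,883.60
Installment 5: opening $1,883.60; interest $69.00 → $1,952.60; payment $977.00; balance $975.60
Installment 6: opening $975.60; interest $69.00 → $1,044.60; payment $1,044.60; balance $0.00
Total paid: $5,675.60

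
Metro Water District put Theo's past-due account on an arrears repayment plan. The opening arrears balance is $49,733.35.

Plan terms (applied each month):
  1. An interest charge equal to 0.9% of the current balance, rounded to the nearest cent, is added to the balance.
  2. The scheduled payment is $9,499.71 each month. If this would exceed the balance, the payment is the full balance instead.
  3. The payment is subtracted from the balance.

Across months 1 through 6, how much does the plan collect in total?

# | Opening | Interest | Payment | End bal
1 | $49,733.35 | $447.60 | $9,499.71 | $40,681.24
2 | $40,681.24 | $366.13 | $9,499.71 | $31,547.66
3 | $31,547.66 | $283.93 | $9,499.71 | $22,331.88
4 | $22,331.88 | $200.99 | $9,499.71 | $13,033.16
5 | $13,033.16 | $117.30 | $9,499.71 | $3,650.75
6 | $3,650.75 | $32.86 | $3,683.61 | $0.00
Total paid: $51,182.16

$51,182.16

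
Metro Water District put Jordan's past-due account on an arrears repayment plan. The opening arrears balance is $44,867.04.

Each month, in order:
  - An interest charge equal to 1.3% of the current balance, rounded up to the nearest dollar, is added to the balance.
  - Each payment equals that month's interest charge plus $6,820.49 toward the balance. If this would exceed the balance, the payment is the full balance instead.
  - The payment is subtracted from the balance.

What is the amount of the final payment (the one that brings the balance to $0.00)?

Month 1: opening $44,867.04; interest $584.00 → $45,451.04; payment $7,404.49; balance $38,046.55
Month 2: opening $38,046.55; interest $495.00 → $38,541.55; payment $7,315.49; balance $31,226.06
Month 3: opening $31,226.06; interest $406.00 → $31,632.06; payment $7,226.49; balance $24,405.57
Month 4: opening $24,405.57; interest $318.00 → $24,723.57; payment $7,138.49; balance $17,585.08
Month 5: opening $17,585.08; interest $229.00 → $17,814.08; payment $7,049.49; balance $10,764.59
Month 6: opening $10,764.59; interest $140.00 → $10,904.59; payment $6,960.49; balance $3,944.10
Month 7: opening $3,944.10; interest $52.00 → $3,996.10; payment $3,996.10; balance $0.00

$3,996.10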